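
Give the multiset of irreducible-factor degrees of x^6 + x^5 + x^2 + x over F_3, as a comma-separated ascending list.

1, 1, 2, 2

Write h(x) = x^6 + x^5 + x^2 + x.
Roots in F_3: h(0) = 0 → root; h(1) = 1; h(2) = 0 → root.
Linear factors from roots: (x), (x + 1).
Complete factorization: h(x) = (x)·(x + 1)·(x^2 + x - 1)·(x^2 - x - 1).
Factor degrees with multiplicity: 1 + 1 + 2 + 2 = 6.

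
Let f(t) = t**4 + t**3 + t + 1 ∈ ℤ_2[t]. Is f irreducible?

No

Check for roots in ℤ_2: f(0) = 1; f(1) = 0 → root.
f(1) = 0, so (t − 1) divides f(t); f is reducible.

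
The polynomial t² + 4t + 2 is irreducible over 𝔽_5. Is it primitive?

Write f(t) = t² + 4t + 2.
|GF(5^2)^×| = 5^2 − 1 = 24. Prime factorization: 24 = 2^3·3.
f is primitive ⇔ t has order 24 in GF(5)[t]/(f), i.e. t^(24/q) ≠ 1 for each prime q | 24.
t^(12) mod f = 4.
t^(8) mod f = 2t + 1.
None equal 1, so t has full order 24; f is primitive.

Yes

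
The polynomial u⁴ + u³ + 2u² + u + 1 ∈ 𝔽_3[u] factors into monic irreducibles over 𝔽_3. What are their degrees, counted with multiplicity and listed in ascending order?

Write f(u) = u⁴ + u³ + 2u² + u + 1.
Roots in 𝔽_3: f(0) = 1; f(1) = 0 → root; f(2) = 2.
Linear factors from roots: (u + 2).
Complete factorization: f(u) = (u + 2)^2·(u² + 1).
Factor degrees with multiplicity: 1 + 1 + 2 = 4.

1, 1, 2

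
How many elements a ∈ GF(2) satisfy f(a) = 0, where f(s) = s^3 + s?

Evaluate at each of the 2 elements of GF(2):
f(0) = 0 → root; f(1) = 0 → root.
Roots: {0, 1}.

2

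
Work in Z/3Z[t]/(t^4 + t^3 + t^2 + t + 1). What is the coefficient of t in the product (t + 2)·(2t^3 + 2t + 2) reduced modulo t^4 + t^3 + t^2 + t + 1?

Multiply in Z/3Z[t]: (t + 2)·(2t^3 + 2t + 2) = 2t^4 + t^3 + 2t^2 + 1.
Reduce using t^4 ≡ 2t^3 + 2t^2 + 2t + 2 (mod t^4 + t^3 + t^2 + t + 1).
Reduced: 2t^3 + t + 2.

1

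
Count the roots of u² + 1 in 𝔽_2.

1

Write P(u) = u² + 1.
Evaluate at each of the 2 elements of 𝔽_2:
P(0) = 1; P(1) = 0 → root.
Roots: {1}.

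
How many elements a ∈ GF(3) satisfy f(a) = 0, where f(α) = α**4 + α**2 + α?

Evaluate at each of the 3 elements of GF(3):
f(0) = 0 → root; f(1) = 0 → root; f(2) = 1.
Roots: {0, 1}.

2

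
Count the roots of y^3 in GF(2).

Write h(y) = y^3.
Evaluate at each of the 2 elements of GF(2):
h(0) = 0 → root; h(1) = 1.
Roots: {0}.

1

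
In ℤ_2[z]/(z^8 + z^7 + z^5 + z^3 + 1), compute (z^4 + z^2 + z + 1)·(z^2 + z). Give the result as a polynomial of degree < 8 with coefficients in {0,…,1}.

Multiply in ℤ_2[z]: (z^4 + z^2 + z + 1)·(z^2 + z) = z^6 + z^5 + z^4 + z.
Reduced: z^6 + z^5 + z^4 + z.

z^6 + z^5 + z^4 + z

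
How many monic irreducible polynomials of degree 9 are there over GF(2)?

By the necklace-counting formula, N_2(9) = (1/9) Σ_{d|9} μ(9/d)·2^d.
Divisors of 9: 1, 3, 9; μ(9/d) for each: 0, -1, 1.
Σ = − 2^3 + 2^9 = 504.
N = 504/9 = 56.

56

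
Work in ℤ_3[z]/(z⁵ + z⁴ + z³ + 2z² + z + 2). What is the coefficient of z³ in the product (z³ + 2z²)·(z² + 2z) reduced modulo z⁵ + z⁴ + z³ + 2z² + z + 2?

Multiply in ℤ_3[z]: (z³ + 2z²)·(z² + 2z) = z⁵ + z⁴ + z³.
Reduce using z⁵ ≡ 2z⁴ + 2z³ + z² + 2z + 1 (mod z⁵ + z⁴ + z³ + 2z² + z + 2).
Reduced: z² + 2z + 1.

0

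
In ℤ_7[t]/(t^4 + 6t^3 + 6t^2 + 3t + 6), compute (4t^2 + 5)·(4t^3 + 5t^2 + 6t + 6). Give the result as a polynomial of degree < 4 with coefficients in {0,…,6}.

5t^3 + 2t^2 + t + 3

Multiply in ℤ_7[t]: (4t^2 + 5)·(4t^3 + 5t^2 + 6t + 6) = 2t^5 + 6t^4 + 2t^3 + 2t + 2.
Reduce using t^4 ≡ t^3 + t^2 + 4t + 1 (mod t^4 + 6t^3 + 6t^2 + 3t + 6).
Reduced: 5t^3 + 2t^2 + t + 3.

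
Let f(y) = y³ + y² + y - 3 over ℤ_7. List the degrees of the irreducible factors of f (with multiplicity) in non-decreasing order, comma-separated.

Linear factors from roots: (y - 1).
Complete factorization: f(y) = (y - 1)·(y² + 2y + 3).
Factor degrees with multiplicity: 1 + 2 = 3.

1, 2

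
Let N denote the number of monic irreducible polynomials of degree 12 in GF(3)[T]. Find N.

44220

By the necklace-counting formula, N_3(12) = (1/12) Σ_{d|12} μ(12/d)·3^d.
Divisors of 12: 1, 2, 3, 4, 6, 12; μ(12/d) for each: 0, 1, 0, -1, -1, 1.
Σ = 3^2 − 3^4 − 3^6 + 3^12 = 530640.
N = 530640/12 = 44220.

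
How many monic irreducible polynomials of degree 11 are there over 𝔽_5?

By the necklace-counting formula, N_5(11) = (1/11) Σ_{d|11} μ(11/d)·5^d.
Divisors of 11: 1, 11; μ(11/d) for each: -1, 1.
Σ = − 5^1 + 5^11 = 48828120.
N = 48828120/11 = 4438920.

4438920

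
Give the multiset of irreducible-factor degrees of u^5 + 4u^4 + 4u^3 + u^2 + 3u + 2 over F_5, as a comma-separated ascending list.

1, 1, 1, 2

Write f(u) = u^5 + 4u^4 + 4u^3 + u^2 + 3u + 2.
Roots in F_5: f(0) = 2; f(1) = 0 → root; f(2) = 0 → root; f(3) = 0 → root; f(4) = 4.
Linear factors from roots: (u + 4), (u + 3), (u + 2).
Complete factorization: f(u) = (u + 2)·(u + 3)·(u + 4)·(u^2 + 3).
Factor degrees with multiplicity: 1 + 1 + 1 + 2 = 5.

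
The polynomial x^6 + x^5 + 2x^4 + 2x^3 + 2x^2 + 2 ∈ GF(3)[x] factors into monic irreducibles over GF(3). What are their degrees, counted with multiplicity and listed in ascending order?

Write f(x) = x^6 + x^5 + 2x^4 + 2x^3 + 2x^2 + 2.
Roots in GF(3): f(0) = 2; f(1) = 1; f(2) = 1.
Complete factorization: f(x) = (x^6 + x^5 + 2x^4 + 2x^3 + 2x^2 + 2).
Factor degrees with multiplicity: 6 = 6.

6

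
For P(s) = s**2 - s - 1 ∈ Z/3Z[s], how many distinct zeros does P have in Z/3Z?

Evaluate at each of the 3 elements of Z/3Z:
P(0) = 2; P(1) = 2; P(2) = 1.
No element is a root.

0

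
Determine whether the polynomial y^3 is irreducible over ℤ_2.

No

Write g(y) = y^3.
Check for roots in ℤ_2: g(0) = 0 → root; g(1) = 1.
g(0) = 0, so (y) divides g(y); g is reducible.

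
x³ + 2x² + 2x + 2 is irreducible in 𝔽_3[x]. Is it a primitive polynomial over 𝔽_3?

Write f(x) = x³ + 2x² + 2x + 2.
|GF(3^3)^×| = 3^3 − 1 = 26. Prime factorization: 26 = 2·13.
f is primitive ⇔ x has order 26 in GF(3)[x]/(f), i.e. x^(26/q) ≠ 1 for each prime q | 26.
x^(13) mod f = 1
x^(2) mod f = x².
Since x^(13) = 1, the order of x divides 13 < 26; not primitive.

No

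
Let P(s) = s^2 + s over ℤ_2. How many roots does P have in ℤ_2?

Evaluate at each of the 2 elements of ℤ_2:
P(0) = 0 → root; P(1) = 0 → root.
Roots: {0, 1}.

2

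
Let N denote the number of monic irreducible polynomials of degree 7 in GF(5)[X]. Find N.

11160

By the necklace-counting formula, N_5(7) = (1/7) Σ_{d|7} μ(7/d)·5^d.
Divisors of 7: 1, 7; μ(7/d) for each: -1, 1.
Σ = − 5^1 + 5^7 = 78120.
N = 78120/7 = 11160.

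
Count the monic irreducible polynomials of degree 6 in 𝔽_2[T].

Gauss's count: N_{2}(6) = (1/6) Σ_{d|6} μ(6/d)·2^d.
Divisors of 6: 1, 2, 3, 6; μ(6/d) for each: 1, -1, -1, 1.
Σ = 2^1 − 2^2 − 2^3 + 2^6 = 54.
N = 54/6 = 9.

9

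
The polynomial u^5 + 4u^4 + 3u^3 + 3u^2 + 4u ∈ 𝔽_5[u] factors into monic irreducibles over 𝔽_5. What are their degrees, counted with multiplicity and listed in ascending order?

1, 1, 1, 1, 1

Write f(u) = u^5 + 4u^4 + 3u^3 + 3u^2 + 4u.
Roots in 𝔽_5: f(0) = 0 → root; f(1) = 0 → root; f(2) = 0 → root; f(3) = 2; f(4) = 4.
Linear factors from roots: (u), (u + 4), (u + 3).
Complete factorization: f(u) = (u)·(u + 3)^2·(u + 4)^2.
Factor degrees with multiplicity: 1 + 1 + 1 + 1 + 1 = 5.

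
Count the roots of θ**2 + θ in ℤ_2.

Write g(θ) = θ**2 + θ.
Evaluate at each of the 2 elements of ℤ_2:
g(0) = 0 → root; g(1) = 0 → root.
Roots: {0, 1}.

2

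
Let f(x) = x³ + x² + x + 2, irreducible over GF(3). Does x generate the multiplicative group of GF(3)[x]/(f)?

|GF(3^3)^×| = 3^3 − 1 = 26. Prime factorization: 26 = 2·13.
f is primitive ⇔ x has order 26 in GF(3)[x]/(f), i.e. x^(26/q) ≠ 1 for each prime q | 26.
x^(13) mod f = 1
x^(2) mod f = x².
Since x^(13) = 1, the order of x divides 13 < 26; not primitive.

No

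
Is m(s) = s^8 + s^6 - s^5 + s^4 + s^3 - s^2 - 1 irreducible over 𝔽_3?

Check for roots in 𝔽_3: m(0) = 2; m(1) = 1; m(2) = 1.
No roots, so no linear factors.
Monic irreducibles of degree 2 over GF(3): s^2 + 1, s^2 + s - 1, s^2 - s - 1.
None of them divide m (all give nonzero remainder).
Degree-3 irreducible divisors: test the 8 monic irreducibles of degree 3 over GF(3).
None of them divide m (all give nonzero remainder).
Degree-4 irreducible divisors: test the 18 monic irreducibles of degree 4 over GF(3).
None of them divide m (all give nonzero remainder).
No irreducible factor of degree ≤ 4 exists, so m is irreducible over GF(3).

Yes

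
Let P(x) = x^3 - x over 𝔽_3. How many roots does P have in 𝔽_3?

3

Evaluate at each of the 3 elements of 𝔽_3:
P(0) = 0 → root; P(1) = 0 → root; P(2) = 0 → root.
Roots: {0, 1, 2}.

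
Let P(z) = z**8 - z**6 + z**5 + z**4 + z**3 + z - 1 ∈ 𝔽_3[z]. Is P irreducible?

Check for roots in 𝔽_3: P(0) = 2; P(1) = 0 → root; P(2) = 0 → root.
P(1) = 0, so (z − 1) divides P(z); P is reducible.

No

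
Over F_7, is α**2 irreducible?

Write g(α) = α**2.
Check for roots in F_7: g(0) = 0 → root; g(1) = 1; g(2) = 4; g(3) = 2; g(4) = 2; g(5) = 4; g(6) = 1.
g(0) = 0, so (α) divides g(α); g is reducible.

No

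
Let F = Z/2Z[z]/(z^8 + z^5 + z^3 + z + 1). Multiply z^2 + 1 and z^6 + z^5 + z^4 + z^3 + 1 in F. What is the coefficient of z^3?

Multiply in Z/2Z[z]: (z^2 + 1)·(z^6 + z^5 + z^4 + z^3 + 1) = z^8 + z^7 + z^4 + z^3 + z^2 + 1.
Reduce using z^8 ≡ z^5 + z^3 + z + 1 (mod z^8 + z^5 + z^3 + z + 1).
Reduced: z^7 + z^5 + z^4 + z^2 + z.

0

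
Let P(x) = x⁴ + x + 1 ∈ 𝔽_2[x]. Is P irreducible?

Yes

Check for roots in 𝔽_2: P(0) = 1; P(1) = 1.
No roots, so no linear factors.
Monic irreducibles of degree 2 over GF(2): x² + x + 1.
None of them divide P (all give nonzero remainder).
No irreducible factor of degree ≤ 2 exists, so P is irreducible over GF(2).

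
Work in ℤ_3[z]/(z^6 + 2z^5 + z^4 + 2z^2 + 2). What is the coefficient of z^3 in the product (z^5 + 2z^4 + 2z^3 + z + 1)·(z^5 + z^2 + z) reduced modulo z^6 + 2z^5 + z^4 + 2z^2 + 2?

Multiply in ℤ_3[z]: (z^5 + 2z^4 + 2z^3 + z + 1)·(z^5 + z^2 + z) = z^10 + 2z^9 + 2z^8 + z^7 + z^6 + 2z^5 + 2z^4 + z^3 + 2z^2 + z.
Reduce using z^6 ≡ z^5 + 2z^4 + z^2 + 1 (mod z^6 + 2z^5 + z^4 + 2z^2 + 2).
Reduced: z^4.

0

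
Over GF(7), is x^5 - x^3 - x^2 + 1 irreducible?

Write m(x) = x^5 - x^3 - x^2 + 1.
Check for roots in GF(7): m(0) = 1; m(1) = 0 → root; m(2) = 0 → root; m(3) = 5; m(4) = 0 → root; m(5) = 1; m(6) = 0 → root.
m(1) = 0, so (x − 1) divides m(x); m is reducible.

No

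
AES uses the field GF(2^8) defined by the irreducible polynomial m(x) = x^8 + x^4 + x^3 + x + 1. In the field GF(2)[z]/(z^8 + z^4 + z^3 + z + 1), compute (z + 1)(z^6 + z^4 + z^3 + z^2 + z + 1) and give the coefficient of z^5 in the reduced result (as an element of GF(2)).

1

Multiply in GF(2)[z]: (z + 1)·(z^6 + z^4 + z^3 + z^2 + z + 1) = z^7 + z^6 + z^5 + 1.
Reduced: z^7 + z^6 + z^5 + 1.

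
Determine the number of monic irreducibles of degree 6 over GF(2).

9

The number of monic irreducibles of degree 6 over GF(2) is (1/6)·Σ_{d∣6} μ(6/d) 2^d.
Divisors of 6: 1, 2, 3, 6; μ(6/d) for each: 1, -1, -1, 1.
Σ = 2^1 − 2^2 − 2^3 + 2^6 = 54.
N = 54/6 = 9.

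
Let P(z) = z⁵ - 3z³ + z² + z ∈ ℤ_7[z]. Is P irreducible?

Check for roots in ℤ_7: P(0) = 0 → root; P(1) = 0 → root; P(2) = 0 → root; P(3) = 6; P(4) = 5; P(5) = 1; P(6) = 2.
P(0) = 0, so (z) divides P(z); P is reducible.

No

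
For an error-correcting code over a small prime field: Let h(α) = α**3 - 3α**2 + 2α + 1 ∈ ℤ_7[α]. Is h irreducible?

Check for roots in ℤ_7: h(0) = 1; h(1) = 1; h(2) = 1; h(3) = 0 → root; h(4) = 4; h(5) = 5; h(6) = 2.
h(3) = 0, so (α − 3) divides h(α); h is reducible.

No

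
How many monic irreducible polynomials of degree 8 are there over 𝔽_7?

By the necklace-counting formula, N_7(8) = (1/8) Σ_{d|8} μ(8/d)·7^d.
Divisors of 8: 1, 2, 4, 8; μ(8/d) for each: 0, 0, -1, 1.
Σ = − 7^4 + 7^8 = 5762400.
N = 5762400/8 = 720300.

720300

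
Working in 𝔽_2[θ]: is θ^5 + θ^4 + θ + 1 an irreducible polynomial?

Write P(θ) = θ^5 + θ^4 + θ + 1.
Check for roots in 𝔽_2: P(0) = 1; P(1) = 0 → root.
P(1) = 0, so (θ − 1) divides P(θ); P is reducible.

No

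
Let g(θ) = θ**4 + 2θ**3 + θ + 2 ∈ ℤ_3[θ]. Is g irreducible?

Check for roots in ℤ_3: g(0) = 2; g(1) = 0 → root; g(2) = 0 → root.
g(1) = 0, so (θ − 1) divides g(θ); g is reducible.

No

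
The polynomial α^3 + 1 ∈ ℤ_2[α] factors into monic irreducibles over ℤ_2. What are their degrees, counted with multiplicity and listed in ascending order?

1, 2

Write f(α) = α^3 + 1.
Roots in ℤ_2: f(0) = 1; f(1) = 0 → root.
Linear factors from roots: (α + 1).
Complete factorization: f(α) = (α + 1)·(α^2 + α + 1).
Factor degrees with multiplicity: 1 + 2 = 3.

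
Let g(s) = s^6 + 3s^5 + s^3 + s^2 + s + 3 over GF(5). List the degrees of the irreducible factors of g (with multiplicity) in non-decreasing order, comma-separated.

Roots in GF(5): g(0) = 3; g(1) = 0 → root; g(2) = 2; g(3) = 0 → root; g(4) = 0 → root.
Linear factors from roots: (s + 4), (s + 2), (s + 1).
Complete factorization: g(s) = (s + 1)·(s + 2)·(s + 4)·(s^3 + s^2 + 4s + 1).
Factor degrees with multiplicity: 1 + 1 + 1 + 3 = 6.

1, 1, 1, 3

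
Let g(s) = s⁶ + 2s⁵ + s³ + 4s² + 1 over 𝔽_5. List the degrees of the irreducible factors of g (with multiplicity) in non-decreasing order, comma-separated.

Roots in 𝔽_5: g(0) = 1; g(1) = 4; g(2) = 3; g(3) = 4; g(4) = 3.
Complete factorization: g(s) = (s⁶ + 2s⁵ + s³ + 4s² + 1).
Factor degrees with multiplicity: 6 = 6.

6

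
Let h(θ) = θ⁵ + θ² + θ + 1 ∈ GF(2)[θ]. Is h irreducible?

Check for roots in GF(2): h(0) = 1; h(1) = 0 → root.
h(1) = 0, so (θ − 1) divides h(θ); h is reducible.

No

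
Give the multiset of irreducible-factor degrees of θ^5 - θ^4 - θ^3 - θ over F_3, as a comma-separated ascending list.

Write g(θ) = θ^5 - θ^4 - θ^3 - θ.
Roots in F_3: g(0) = 0 → root; g(1) = 1; g(2) = 0 → root.
Linear factors from roots: (θ), (θ + 1).
Complete factorization: g(θ) = (θ)·(θ + 1)·(θ^3 + θ^2 + θ - 1).
Factor degrees with multiplicity: 1 + 1 + 3 = 5.

1, 1, 3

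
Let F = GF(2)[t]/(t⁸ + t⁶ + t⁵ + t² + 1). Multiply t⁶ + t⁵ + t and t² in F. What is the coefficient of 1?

Multiply in GF(2)[t]: (t⁶ + t⁵ + t)·(t²) = t⁸ + t⁷ + t³.
Reduce using t⁸ ≡ t⁶ + t⁵ + t² + 1 (mod t⁸ + t⁶ + t⁵ + t² + 1).
Reduced: t⁷ + t⁶ + t⁵ + t³ + t² + 1.

1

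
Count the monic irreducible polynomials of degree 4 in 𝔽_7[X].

Gauss's count: N_{7}(4) = (1/4) Σ_{d|4} μ(4/d)·7^d.
Divisors of 4: 1, 2, 4; μ(4/d) for each: 0, -1, 1.
Σ = − 7^2 + 7^4 = 2352.
N = 2352/4 = 588.

588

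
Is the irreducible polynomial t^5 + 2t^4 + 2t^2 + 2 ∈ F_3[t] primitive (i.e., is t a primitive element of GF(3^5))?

Write f(t) = t^5 + 2t^4 + 2t^2 + 2.
|GF(3^5)^×| = 3^5 − 1 = 242. Prime factorization: 242 = 2·11^2.
f is primitive ⇔ t has order 242 in GF(3)[t]/(f), i.e. t^(242/q) ≠ 1 for each prime q | 242.
t^(121) mod f = 1
t^(22) mod f = t^4 + t^3 + 2t^2.
Since t^(121) = 1, the order of t divides 121 < 242; not primitive.

No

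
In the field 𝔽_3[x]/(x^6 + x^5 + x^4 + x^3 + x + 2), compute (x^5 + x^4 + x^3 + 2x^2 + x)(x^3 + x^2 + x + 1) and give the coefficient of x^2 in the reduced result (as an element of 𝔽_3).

Multiply in 𝔽_3[x]: (x^5 + x^4 + x^3 + 2x^2 + x)·(x^3 + x^2 + x + 1) = x^8 + 2x^7 + 2x^5 + 2x^4 + x^3 + x.
Reduce using x^6 ≡ 2x^5 + 2x^4 + 2x^3 + 2x + 1 (mod x^6 + x^5 + x^4 + x^3 + x + 2).
Reduced: 2x^5 + 2x^3 + x + 1.

0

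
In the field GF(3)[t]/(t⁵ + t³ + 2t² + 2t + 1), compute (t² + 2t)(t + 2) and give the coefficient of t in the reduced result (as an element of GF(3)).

1

Multiply in GF(3)[t]: (t² + 2t)·(t + 2) = t³ + t² + t.
Reduced: t³ + t² + t.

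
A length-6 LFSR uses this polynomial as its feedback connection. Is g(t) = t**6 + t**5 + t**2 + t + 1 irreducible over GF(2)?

Yes

Check for roots in GF(2): g(0) = 1; g(1) = 1.
No roots, so no linear factors.
Monic irreducibles of degree 2 over GF(2): t**2 + t + 1.
None of them divide g (all give nonzero remainder).
Monic irreducibles of degree 3 over GF(2): t**3 + t + 1, t**3 + t**2 + 1.
None of them divide g (all give nonzero remainder).
No irreducible factor of degree ≤ 3 exists, so g is irreducible over GF(2).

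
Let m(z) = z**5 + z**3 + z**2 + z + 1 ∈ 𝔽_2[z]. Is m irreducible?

Yes

Check for roots in 𝔽_2: m(0) = 1; m(1) = 1.
No roots, so no linear factors.
Monic irreducibles of degree 2 over GF(2): z**2 + z + 1.
None of them divide m (all give nonzero remainder).
No irreducible factor of degree ≤ 2 exists, so m is irreducible over GF(2).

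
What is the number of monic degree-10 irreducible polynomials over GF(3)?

5880

By the necklace-counting formula, N_3(10) = (1/10) Σ_{d|10} μ(10/d)·3^d.
Divisors of 10: 1, 2, 5, 10; μ(10/d) for each: 1, -1, -1, 1.
Σ = 3^1 − 3^2 − 3^5 + 3^10 = 58800.
N = 58800/10 = 5880.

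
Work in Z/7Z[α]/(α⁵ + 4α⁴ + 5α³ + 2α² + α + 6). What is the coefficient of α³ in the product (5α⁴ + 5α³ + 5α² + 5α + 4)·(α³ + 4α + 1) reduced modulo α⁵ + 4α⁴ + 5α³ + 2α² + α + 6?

6

Multiply in Z/7Z[α]: (5α⁴ + 5α³ + 5α² + 5α + 4)·(α³ + 4α + 1) = 5α⁷ + 5α⁶ + 4α⁵ + 2α⁴ + α³ + 4α² + 4.
Reduce using α⁵ ≡ 3α⁴ + 2α³ + 5α² + 6α + 1 (mod α⁵ + 4α⁴ + 5α³ + 2α² + α + 6).
Reduced: 2α⁴ + 6α³ + 2α² + 2α + 1.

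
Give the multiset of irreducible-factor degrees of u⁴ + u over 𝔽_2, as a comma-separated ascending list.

1, 1, 2

Write h(u) = u⁴ + u.
Roots in 𝔽_2: h(0) = 0 → root; h(1) = 0 → root.
Linear factors from roots: (u), (u + 1).
Complete factorization: h(u) = (u)·(u + 1)·(u² + u + 1).
Factor degrees with multiplicity: 1 + 1 + 2 = 4.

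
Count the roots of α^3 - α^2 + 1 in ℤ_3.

Write f(α) = α^3 - α^2 + 1.
Evaluate at each of the 3 elements of ℤ_3:
f(0) = 1; f(1) = 1; f(2) = 2.
No element is a root.

0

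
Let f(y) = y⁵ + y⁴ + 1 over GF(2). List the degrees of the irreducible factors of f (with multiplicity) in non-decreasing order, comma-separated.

2, 3

Roots in GF(2): f(0) = 1; f(1) = 1.
Complete factorization: f(y) = (y² + y + 1)·(y³ + y + 1).
Factor degrees with multiplicity: 2 + 3 = 5.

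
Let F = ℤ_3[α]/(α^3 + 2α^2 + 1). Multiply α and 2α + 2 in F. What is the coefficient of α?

Multiply in ℤ_3[α]: (α)·(2α + 2) = 2α^2 + 2α.
Reduced: 2α^2 + 2α.

2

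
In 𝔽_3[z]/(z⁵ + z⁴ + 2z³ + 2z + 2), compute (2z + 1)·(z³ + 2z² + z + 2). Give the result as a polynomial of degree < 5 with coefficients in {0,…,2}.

Multiply in 𝔽_3[z]: (2z + 1)·(z³ + 2z² + z + 2) = 2z⁴ + 2z³ + z² + 2z + 2.
Reduced: 2z⁴ + 2z³ + z² + 2z + 2.

2z^4 + 2z^3 + z^2 + 2z + 2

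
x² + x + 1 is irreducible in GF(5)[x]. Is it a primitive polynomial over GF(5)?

Write f(x) = x² + x + 1.
|GF(5^2)^×| = 5^2 − 1 = 24. Prime factorization: 24 = 2^3·3.
f is primitive ⇔ x has order 24 in GF(5)[x]/(f), i.e. x^(24/q) ≠ 1 for each prime q | 24.
x^(12) mod f = 1
x^(8) mod f = 4x + 4.
Since x^(12) = 1, the order of x divides 12 < 24; not primitive.

No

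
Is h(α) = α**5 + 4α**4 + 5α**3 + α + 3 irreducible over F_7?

Check for roots in F_7: h(0) = 3; h(1) = 0 → root; h(2) = 1; h(3) = 1; h(4) = 2; h(5) = 0 → root; h(6) = 0 → root.
h(1) = 0, so (α − 1) divides h(α); h is reducible.

No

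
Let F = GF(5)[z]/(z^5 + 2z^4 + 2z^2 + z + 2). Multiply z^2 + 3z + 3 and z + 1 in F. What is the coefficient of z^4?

Multiply in GF(5)[z]: (z^2 + 3z + 3)·(z + 1) = z^3 + 4z^2 + z + 3.
Reduced: z^3 + 4z^2 + z + 3.

0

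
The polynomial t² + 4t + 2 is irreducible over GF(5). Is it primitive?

Write f(t) = t² + 4t + 2.
|GF(5^2)^×| = 5^2 − 1 = 24. Prime factorization: 24 = 2^3·3.
f is primitive ⇔ t has order 24 in GF(5)[t]/(f), i.e. t^(24/q) ≠ 1 for each prime q | 24.
t^(12) mod f = 4.
t^(8) mod f = 2t + 1.
None equal 1, so t has full order 24; f is primitive.

Yes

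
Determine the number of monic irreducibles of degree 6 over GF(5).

By the necklace-counting formula, N_5(6) = (1/6) Σ_{d|6} μ(6/d)·5^d.
Divisors of 6: 1, 2, 3, 6; μ(6/d) for each: 1, -1, -1, 1.
Σ = 5^1 − 5^2 − 5^3 + 5^6 = 15480.
N = 15480/6 = 2580.

2580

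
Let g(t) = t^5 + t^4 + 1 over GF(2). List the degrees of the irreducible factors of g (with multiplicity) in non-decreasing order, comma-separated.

2, 3

Roots in GF(2): g(0) = 1; g(1) = 1.
Complete factorization: g(t) = (t^2 + t + 1)·(t^3 + t + 1).
Factor degrees with multiplicity: 2 + 3 = 5.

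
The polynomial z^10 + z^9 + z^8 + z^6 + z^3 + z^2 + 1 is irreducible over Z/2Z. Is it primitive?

Write f(z) = z^10 + z^9 + z^8 + z^6 + z^3 + z^2 + 1.
|GF(2^10)^×| = 2^10 − 1 = 1023. Prime factorization: 1023 = 3·11·31.
f is primitive ⇔ z has order 1023 in GF(2)[z]/(f), i.e. z^(1023/q) ≠ 1 for each prime q | 1023.
z^(341) mod f = z^9 + z^7 + z^6 + z^5.
z^(93) mod f = z^8 + z^7 + z^5 + z^2 + 1.
z^(33) mod f = z^7 + z^6 + z^2.
None equal 1, so z has full order 1023; f is primitive.

Yes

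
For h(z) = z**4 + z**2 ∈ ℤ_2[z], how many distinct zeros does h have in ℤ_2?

Evaluate at each of the 2 elements of ℤ_2:
h(0) = 0 → root; h(1) = 0 → root.
Roots: {0, 1}.

2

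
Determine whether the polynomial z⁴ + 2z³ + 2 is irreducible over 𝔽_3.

Write m(z) = z⁴ + 2z³ + 2.
Check for roots in 𝔽_3: m(0) = 2; m(1) = 2; m(2) = 1.
No roots, so no linear factors.
Monic irreducibles of degree 2 over GF(3): z² + 1, z² + z + 2, z² + 2z + 2.
None of them divide m (all give nonzero remainder).
No irreducible factor of degree ≤ 2 exists, so m is irreducible over GF(3).

Yes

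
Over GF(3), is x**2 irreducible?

Write f(x) = x**2.
Check for roots in GF(3): f(0) = 0 → root; f(1) = 1; f(2) = 1.
f(0) = 0, so (x) divides f(x); f is reducible.

No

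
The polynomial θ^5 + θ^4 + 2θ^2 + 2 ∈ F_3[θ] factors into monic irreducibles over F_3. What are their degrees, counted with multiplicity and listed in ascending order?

Write f(θ) = θ^5 + θ^4 + 2θ^2 + 2.
Roots in F_3: f(0) = 2; f(1) = 0 → root; f(2) = 1.
Linear factors from roots: (θ + 2).
Complete factorization: f(θ) = (θ + 2)·(θ^2 + θ + 2)^2.
Factor degrees with multiplicity: 1 + 2 + 2 = 5.

1, 2, 2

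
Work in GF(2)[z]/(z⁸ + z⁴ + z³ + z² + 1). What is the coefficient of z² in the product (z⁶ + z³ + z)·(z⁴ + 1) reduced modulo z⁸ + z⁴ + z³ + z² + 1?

1

Multiply in GF(2)[z]: (z⁶ + z³ + z)·(z⁴ + 1) = z¹⁰ + z⁷ + z⁶ + z⁵ + z³ + z.
Reduce using z⁸ ≡ z⁴ + z³ + z² + 1 (mod z⁸ + z⁴ + z³ + z² + 1).
Reduced: z⁷ + z⁴ + z³ + z² + z.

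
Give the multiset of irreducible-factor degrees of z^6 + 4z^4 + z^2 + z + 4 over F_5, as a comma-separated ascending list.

Write g(z) = z^6 + 4z^4 + z^2 + z + 4.
Roots in F_5: g(0) = 4; g(1) = 1; g(2) = 3; g(3) = 4; g(4) = 4.
Complete factorization: g(z) = (z^6 + 4z^4 + z^2 + z + 4).
Factor degrees with multiplicity: 6 = 6.

6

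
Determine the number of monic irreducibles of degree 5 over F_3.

48

Gauss's count: N_{3}(5) = (1/5) Σ_{d|5} μ(5/d)·3^d.
Divisors of 5: 1, 5; μ(5/d) for each: -1, 1.
Σ = − 3^1 + 3^5 = 240.
N = 240/5 = 48.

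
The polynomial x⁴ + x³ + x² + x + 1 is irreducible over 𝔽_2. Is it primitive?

No

Write f(x) = x⁴ + x³ + x² + x + 1.
|GF(2^4)^×| = 2^4 − 1 = 15. Prime factorization: 15 = 3·5.
f is primitive ⇔ x has order 15 in GF(2)[x]/(f), i.e. x^(15/q) ≠ 1 for each prime q | 15.
x^(5) mod f = 1
x^(3) mod f = x³.
Since x^(5) = 1, the order of x divides 5 < 15; not primitive.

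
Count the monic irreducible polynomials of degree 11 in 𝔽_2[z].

By the necklace-counting formula, N_2(11) = (1/11) Σ_{d|11} μ(11/d)·2^d.
Divisors of 11: 1, 11; μ(11/d) for each: -1, 1.
Σ = − 2^1 + 2^11 = 2046.
N = 2046/11 = 186.

186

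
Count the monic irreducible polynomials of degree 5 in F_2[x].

x^(2^5) − x is the product of all monic irreducibles of degree dividing 5; Möbius inversion gives N = (1/5) Σ μ(5/d)·2^d.
Divisors of 5: 1, 5; μ(5/d) for each: -1, 1.
Σ = − 2^1 + 2^5 = 30.
N = 30/5 = 6.

6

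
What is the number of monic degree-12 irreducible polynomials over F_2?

The number of monic irreducibles of degree 12 over GF(2) is (1/12)·Σ_{d∣12} μ(12/d) 2^d.
Divisors of 12: 1, 2, 3, 4, 6, 12; μ(12/d) for each: 0, 1, 0, -1, -1, 1.
Σ = 2^2 − 2^4 − 2^6 + 2^12 = 4020.
N = 4020/12 = 335.

335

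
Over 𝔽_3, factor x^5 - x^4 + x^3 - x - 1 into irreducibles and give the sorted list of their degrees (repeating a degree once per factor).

Write h(x) = x^5 - x^4 + x^3 - x - 1.
Roots in 𝔽_3: h(0) = 2; h(1) = 2; h(2) = 0 → root.
Linear factors from roots: (x + 1).
Complete factorization: h(x) = (x + 1)·(x^4 + x^3 - 1).
Factor degrees with multiplicity: 1 + 4 = 5.

1, 4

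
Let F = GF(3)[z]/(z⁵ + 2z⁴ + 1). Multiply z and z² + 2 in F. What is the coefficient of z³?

Multiply in GF(3)[z]: (z)·(z² + 2) = z³ + 2z.
Reduced: z³ + 2z.

1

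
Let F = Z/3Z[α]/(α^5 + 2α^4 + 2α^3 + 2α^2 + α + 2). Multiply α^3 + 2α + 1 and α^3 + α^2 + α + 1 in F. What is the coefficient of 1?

0

Multiply in Z/3Z[α]: (α^3 + 2α + 1)·(α^3 + α^2 + α + 1) = α^6 + α^5 + α^3 + 1.
Reduce using α^5 ≡ α^4 + α^3 + α^2 + 2α + 1 (mod α^5 + 2α^4 + 2α^3 + 2α^2 + α + 2).
Reduced: α^3 + α^2 + 2α.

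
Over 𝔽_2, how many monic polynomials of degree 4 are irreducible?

3

By the necklace-counting formula, N_2(4) = (1/4) Σ_{d|4} μ(4/d)·2^d.
Divisors of 4: 1, 2, 4; μ(4/d) for each: 0, -1, 1.
Σ = − 2^2 + 2^4 = 12.
N = 12/4 = 3.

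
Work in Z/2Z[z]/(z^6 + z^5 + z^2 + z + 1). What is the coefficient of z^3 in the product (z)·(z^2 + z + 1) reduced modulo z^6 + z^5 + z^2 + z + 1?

Multiply in Z/2Z[z]: (z)·(z^2 + z + 1) = z^3 + z^2 + z.
Reduced: z^3 + z^2 + z.

1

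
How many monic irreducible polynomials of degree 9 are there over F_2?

56

x^(2^9) − x is the product of all monic irreducibles of degree dividing 9; Möbius inversion gives N = (1/9) Σ μ(9/d)·2^d.
Divisors of 9: 1, 3, 9; μ(9/d) for each: 0, -1, 1.
Σ = − 2^3 + 2^9 = 504.
N = 504/9 = 56.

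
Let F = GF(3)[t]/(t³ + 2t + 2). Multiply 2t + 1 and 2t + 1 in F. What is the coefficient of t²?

Multiply in GF(3)[t]: (2t + 1)·(2t + 1) = t² + t + 1.
Reduced: t² + t + 1.

1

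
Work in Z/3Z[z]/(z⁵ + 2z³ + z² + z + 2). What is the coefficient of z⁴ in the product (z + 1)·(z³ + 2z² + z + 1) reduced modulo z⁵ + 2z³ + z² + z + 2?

Multiply in Z/3Z[z]: (z + 1)·(z³ + 2z² + z + 1) = z⁴ + 2z + 1.
Reduced: z⁴ + 2z + 1.

1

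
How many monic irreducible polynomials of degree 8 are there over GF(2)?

The number of monic irreducibles of degree 8 over GF(2) is (1/8)·Σ_{d∣8} μ(8/d) 2^d.
Divisors of 8: 1, 2, 4, 8; μ(8/d) for each: 0, 0, -1, 1.
Σ = − 2^4 + 2^8 = 240.
N = 240/8 = 30.

30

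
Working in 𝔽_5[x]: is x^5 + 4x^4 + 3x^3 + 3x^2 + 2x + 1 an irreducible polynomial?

Yes

Write P(x) = x^5 + 4x^4 + 3x^3 + 3x^2 + 2x + 1.
Check for roots in 𝔽_5: P(0) = 1; P(1) = 4; P(2) = 2; P(3) = 2; P(4) = 2.
No roots, so no linear factors.
Degree-2 irreducible divisors: test the 10 monic irreducibles of degree 2 over GF(5).
None of them divide P (all give nonzero remainder).
No irreducible factor of degree ≤ 2 exists, so P is irreducible over GF(5).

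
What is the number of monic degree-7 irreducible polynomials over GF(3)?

312

x^(3^7) − x is the product of all monic irreducibles of degree dividing 7; Möbius inversion gives N = (1/7) Σ μ(7/d)·3^d.
Divisors of 7: 1, 7; μ(7/d) for each: -1, 1.
Σ = − 3^1 + 3^7 = 2184.
N = 2184/7 = 312.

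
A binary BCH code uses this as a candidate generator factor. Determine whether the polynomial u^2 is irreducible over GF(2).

Write g(u) = u^2.
Check for roots in GF(2): g(0) = 0 → root; g(1) = 1.
g(0) = 0, so (u) divides g(u); g is reducible.

No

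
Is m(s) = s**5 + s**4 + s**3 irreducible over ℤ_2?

No

Check for roots in ℤ_2: m(0) = 0 → root; m(1) = 1.
m(0) = 0, so (s) divides m(s); m is reducible.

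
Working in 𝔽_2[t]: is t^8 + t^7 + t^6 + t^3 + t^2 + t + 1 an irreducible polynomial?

Yes

Write P(t) = t^8 + t^7 + t^6 + t^3 + t^2 + t + 1.
Check for roots in 𝔽_2: P(0) = 1; P(1) = 1.
No roots, so no linear factors.
Monic irreducibles of degree 2 over GF(2): t^2 + t + 1.
None of them divide P (all give nonzero remainder).
Monic irreducibles of degree 3 over GF(2): t^3 + t + 1, t^3 + t^2 + 1.
None of them divide P (all give nonzero remainder).
Monic irreducibles of degree 4 over GF(2): t^4 + t + 1, t^4 + t^3 + 1, t^4 + t^3 + t^2 + t + 1.
None of them divide P (all give nonzero remainder).
No irreducible factor of degree ≤ 4 exists, so P is irreducible over GF(2).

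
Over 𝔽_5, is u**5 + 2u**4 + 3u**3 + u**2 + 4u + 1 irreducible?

Yes

Write f(u) = u**5 + 2u**4 + 3u**3 + u**2 + 4u + 1.
Check for roots in 𝔽_5: f(0) = 1; f(1) = 2; f(2) = 1; f(3) = 3; f(4) = 1.
No roots, so no linear factors.
Degree-2 irreducible divisors: test the 10 monic irreducibles of degree 2 over GF(5).
None of them divide f (all give nonzero remainder).
No irreducible factor of degree ≤ 2 exists, so f is irreducible over GF(5).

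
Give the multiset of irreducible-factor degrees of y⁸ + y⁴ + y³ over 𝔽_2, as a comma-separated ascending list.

1, 1, 1, 2, 3

Write f(y) = y⁸ + y⁴ + y³.
Roots in 𝔽_2: f(0) = 0 → root; f(1) = 1.
Linear factors from roots: (y).
Complete factorization: f(y) = (y)^3·(y² + y + 1)·(y³ + y² + 1).
Factor degrees with multiplicity: 1 + 1 + 1 + 2 + 3 = 8.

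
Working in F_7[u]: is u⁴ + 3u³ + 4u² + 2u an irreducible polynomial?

No

Write f(u) = u⁴ + 3u³ + 4u² + 2u.
Check for roots in F_7: f(0) = 0 → root; f(1) = 3; f(2) = 4; f(3) = 1; f(4) = 2; f(5) = 4; f(6) = 0 → root.
f(0) = 0, so (u) divides f(u); f is reducible.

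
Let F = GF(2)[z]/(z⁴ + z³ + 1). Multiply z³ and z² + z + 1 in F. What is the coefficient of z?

1

Multiply in GF(2)[z]: (z³)·(z² + z + 1) = z⁵ + z⁴ + z³.
Reduce using z⁴ ≡ z³ + 1 (mod z⁴ + z³ + 1).
Reduced: z³ + z.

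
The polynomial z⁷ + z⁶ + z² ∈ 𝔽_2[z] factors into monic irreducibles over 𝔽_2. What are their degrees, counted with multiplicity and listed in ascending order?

Write f(z) = z⁷ + z⁶ + z².
Roots in 𝔽_2: f(0) = 0 → root; f(1) = 1.
Linear factors from roots: (z).
Complete factorization: f(z) = (z)^2·(z² + z + 1)·(z³ + z + 1).
Factor degrees with multiplicity: 1 + 1 + 2 + 3 = 7.

1, 1, 2, 3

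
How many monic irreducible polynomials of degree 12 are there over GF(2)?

335

Gauss's count: N_{2}(12) = (1/12) Σ_{d|12} μ(12/d)·2^d.
Divisors of 12: 1, 2, 3, 4, 6, 12; μ(12/d) for each: 0, 1, 0, -1, -1, 1.
Σ = 2^2 − 2^4 − 2^6 + 2^12 = 4020.
N = 4020/12 = 335.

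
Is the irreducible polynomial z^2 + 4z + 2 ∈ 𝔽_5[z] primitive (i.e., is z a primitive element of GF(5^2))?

Yes

Write f(z) = z^2 + 4z + 2.
|GF(5^2)^×| = 5^2 − 1 = 24. Prime factorization: 24 = 2^3·3.
f is primitive ⇔ z has order 24 in GF(5)[z]/(f), i.e. z^(24/q) ≠ 1 for each prime q | 24.
z^(12) mod f = 4.
z^(8) mod f = 2z + 1.
None equal 1, so z has full order 24; f is primitive.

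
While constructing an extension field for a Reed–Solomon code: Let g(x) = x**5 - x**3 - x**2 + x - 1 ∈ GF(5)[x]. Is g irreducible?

Check for roots in GF(5): g(0) = 4; g(1) = 4; g(2) = 1; g(3) = 4; g(4) = 2.
No roots, so no linear factors.
Degree-2 irreducible divisors: test the 10 monic irreducibles of degree 2 over GF(5).
None of them divide g (all give nonzero remainder).
No irreducible factor of degree ≤ 2 exists, so g is irreducible over GF(5).

Yes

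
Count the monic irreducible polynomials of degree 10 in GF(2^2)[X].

x^(4^10) − x is the product of all monic irreducibles of degree dividing 10; Möbius inversion gives N = (1/10) Σ μ(10/d)·4^d.
Divisors of 10: 1, 2, 5, 10; μ(10/d) for each: 1, -1, -1, 1.
Σ = 4^1 − 4^2 − 4^5 + 4^10 = 1047540.
N = 1047540/10 = 104754.

104754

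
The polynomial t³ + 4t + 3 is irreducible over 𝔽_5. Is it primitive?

Yes

Write f(t) = t³ + 4t + 3.
|GF(5^3)^×| = 5^3 − 1 = 124. Prime factorization: 124 = 2^2·31.
f is primitive ⇔ t has order 124 in GF(5)[t]/(f), i.e. t^(124/q) ≠ 1 for each prime q | 124.
t^(62) mod f = 4.
t^(4) mod f = t² + 2t.
None equal 1, so t has full order 124; f is primitive.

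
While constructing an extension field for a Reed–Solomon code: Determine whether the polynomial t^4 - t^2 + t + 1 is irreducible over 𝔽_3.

Write m(t) = t^4 - t^2 + t + 1.
Check for roots in 𝔽_3: m(0) = 1; m(1) = 2; m(2) = 0 → root.
m(2) = 0, so (t − 2) divides m(t); m is reducible.

No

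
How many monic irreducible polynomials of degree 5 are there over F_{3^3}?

The number of monic irreducibles of degree 5 over GF(27) is (1/5)·Σ_{d∣5} μ(5/d) 27^d.
Divisors of 5: 1, 5; μ(5/d) for each: -1, 1.
Σ = − 27^1 + 27^5 = 14348880.
N = 14348880/5 = 2869776.

2869776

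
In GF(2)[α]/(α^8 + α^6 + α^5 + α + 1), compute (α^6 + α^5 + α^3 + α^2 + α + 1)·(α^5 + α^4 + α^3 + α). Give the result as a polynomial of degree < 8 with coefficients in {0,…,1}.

α^3 + α + 1

Multiply in GF(2)[α]: (α^6 + α^5 + α^3 + α^2 + α + 1)·(α^5 + α^4 + α^3 + α) = α^11 + α^7 + α^5 + α^4 + α^2 + α.
Reduce using α^8 ≡ α^6 + α^5 + α + 1 (mod α^8 + α^6 + α^5 + α + 1).
Reduced: α^3 + α + 1.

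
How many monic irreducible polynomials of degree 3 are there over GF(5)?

40

x^(5^3) − x is the product of all monic irreducibles of degree dividing 3; Möbius inversion gives N = (1/3) Σ μ(3/d)·5^d.
Divisors of 3: 1, 3; μ(3/d) for each: -1, 1.
Σ = − 5^1 + 5^3 = 120.
N = 120/3 = 40.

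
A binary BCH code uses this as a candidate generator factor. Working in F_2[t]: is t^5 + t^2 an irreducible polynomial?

No

Write g(t) = t^5 + t^2.
Check for roots in F_2: g(0) = 0 → root; g(1) = 0 → root.
g(0) = 0, so (t) divides g(t); g is reducible.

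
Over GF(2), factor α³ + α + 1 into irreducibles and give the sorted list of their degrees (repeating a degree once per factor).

3

Write f(α) = α³ + α + 1.
Roots in GF(2): f(0) = 1; f(1) = 1.
Complete factorization: f(α) = (α³ + α + 1).
Factor degrees with multiplicity: 3 = 3.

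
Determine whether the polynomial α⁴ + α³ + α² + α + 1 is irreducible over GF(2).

Yes

Write m(α) = α⁴ + α³ + α² + α + 1.
Check for roots in GF(2): m(0) = 1; m(1) = 1.
No roots, so no linear factors.
Monic irreducibles of degree 2 over GF(2): α² + α + 1.
None of them divide m (all give nonzero remainder).
No irreducible factor of degree ≤ 2 exists, so m is irreducible over GF(2).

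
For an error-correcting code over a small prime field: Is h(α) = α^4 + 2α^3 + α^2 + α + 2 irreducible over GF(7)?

Check for roots in GF(7): h(0) = 2; h(1) = 0 → root; h(2) = 5; h(3) = 2; h(4) = 0 → root; h(5) = 4; h(6) = 1.
h(1) = 0, so (α − 1) divides h(α); h is reducible.

No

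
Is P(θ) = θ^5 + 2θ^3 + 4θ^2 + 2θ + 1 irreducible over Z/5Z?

Check for roots in Z/5Z: P(0) = 1; P(1) = 0 → root; P(2) = 4; P(3) = 0 → root; P(4) = 0 → root.
P(1) = 0, so (θ − 1) divides P(θ); P is reducible.

No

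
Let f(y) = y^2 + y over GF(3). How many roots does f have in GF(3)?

Evaluate at each of the 3 elements of GF(3):
f(0) = 0 → root; f(1) = 2; f(2) = 0 → root.
Roots: {0, 2}.

2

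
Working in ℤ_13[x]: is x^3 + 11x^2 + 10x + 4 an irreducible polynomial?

Write m(x) = x^3 + 11x^2 + 10x + 4.
Check each element of ℤ_13 for a root: m(0)=4, m(1)=0, m(2)=11, m(3)=4, m(4)=11, m(5)=12, m(6)=0, m(7)=7, m(8)=0, m(9)=11, m(10)=7, m(11)=7, m(12)=4.
m(1) = 0, so (x − 1) divides m(x); m is reducible.

No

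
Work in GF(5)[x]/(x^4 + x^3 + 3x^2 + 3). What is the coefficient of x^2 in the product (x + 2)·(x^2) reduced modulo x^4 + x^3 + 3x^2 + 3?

Multiply in GF(5)[x]: (x + 2)·(x^2) = x^3 + 2x^2.
Reduced: x^3 + 2x^2.

2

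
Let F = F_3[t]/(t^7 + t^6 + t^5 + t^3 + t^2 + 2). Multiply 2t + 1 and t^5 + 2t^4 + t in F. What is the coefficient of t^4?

2

Multiply in F_3[t]: (2t + 1)·(t^5 + 2t^4 + t) = 2t^6 + 2t^5 + 2t^4 + 2t^2 + t.
Reduced: 2t^6 + 2t^5 + 2t^4 + 2t^2 + t.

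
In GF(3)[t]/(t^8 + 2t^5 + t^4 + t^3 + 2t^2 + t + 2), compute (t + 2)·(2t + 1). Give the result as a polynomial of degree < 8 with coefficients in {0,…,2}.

Multiply in GF(3)[t]: (t + 2)·(2t + 1) = 2t^2 + 2t + 2.
Reduced: 2t^2 + 2t + 2.

2t^2 + 2t + 2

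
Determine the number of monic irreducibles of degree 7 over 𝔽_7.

x^(7^7) − x is the product of all monic irreducibles of degree dividing 7; Möbius inversion gives N = (1/7) Σ μ(7/d)·7^d.
Divisors of 7: 1, 7; μ(7/d) for each: -1, 1.
Σ = − 7^1 + 7^7 = 823536.
N = 823536/7 = 117648.

117648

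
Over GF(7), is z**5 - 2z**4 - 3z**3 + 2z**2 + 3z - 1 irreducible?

No

Write m(z) = z**5 - 2z**4 - 3z**3 + 2z**2 + 3z - 1.
Check for roots in GF(7): m(0) = 6; m(1) = 0 → root; m(2) = 3; m(3) = 5; m(4) = 6; m(5) = 3; m(6) = 5.
m(1) = 0, so (z − 1) divides m(z); m is reducible.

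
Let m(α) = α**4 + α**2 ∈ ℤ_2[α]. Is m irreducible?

Check for roots in ℤ_2: m(0) = 0 → root; m(1) = 0 → root.
m(0) = 0, so (α) divides m(α); m is reducible.

No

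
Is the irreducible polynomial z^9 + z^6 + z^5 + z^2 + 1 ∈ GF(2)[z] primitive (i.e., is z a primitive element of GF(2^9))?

Write f(z) = z^9 + z^6 + z^5 + z^2 + 1.
|GF(2^9)^×| = 2^9 − 1 = 511. Prime factorization: 511 = 7·73.
f is primitive ⇔ z has order 511 in GF(2)[z]/(f), i.e. z^(511/q) ≠ 1 for each prime q | 511.
z^(73) mod f = 1
z^(7) mod f = z^7.
Since z^(73) = 1, the order of z divides 73 < 511; not primitive.

No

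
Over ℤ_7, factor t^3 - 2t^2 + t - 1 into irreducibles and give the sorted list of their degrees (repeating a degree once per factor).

1, 2

Write f(t) = t^3 - 2t^2 + t - 1.
Linear factors from roots: (t + 3).
Complete factorization: f(t) = (t + 3)·(t^2 + 2t + 2).
Factor degrees with multiplicity: 1 + 2 = 3.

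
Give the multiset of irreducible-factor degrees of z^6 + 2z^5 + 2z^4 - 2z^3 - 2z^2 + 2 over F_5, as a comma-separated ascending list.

Write h(z) = z^6 + 2z^5 + 2z^4 - 2z^3 - 2z^2 + 2.
Roots in F_5: h(0) = 2; h(1) = 3; h(2) = 3; h(3) = 2; h(4) = 3.
Complete factorization: h(z) = (z^6 + 2z^5 + 2z^4 - 2z^3 - 2z^2 + 2).
Factor degrees with multiplicity: 6 = 6.

6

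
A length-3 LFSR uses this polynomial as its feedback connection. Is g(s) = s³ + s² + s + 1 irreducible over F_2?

Check for roots in F_2: g(0) = 1; g(1) = 0 → root.
g(1) = 0, so (s − 1) divides g(s); g is reducible.

No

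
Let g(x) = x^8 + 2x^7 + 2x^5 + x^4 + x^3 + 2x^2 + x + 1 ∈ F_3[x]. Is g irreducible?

Yes

Check for roots in F_3: g(0) = 1; g(1) = 2; g(2) = 2.
No roots, so no linear factors.
Monic irreducibles of degree 2 over GF(3): x^2 + 1, x^2 + x + 2, x^2 + 2x + 2.
None of them divide g (all give nonzero remainder).
Degree-3 irreducible divisors: test the 8 monic irreducibles of degree 3 over GF(3).
None of them divide g (all give nonzero remainder).
Degree-4 irreducible divisors: test the 18 monic irreducibles of degree 4 over GF(3).
None of them divide g (all give nonzero remainder).
No irreducible factor of degree ≤ 4 exists, so g is irreducible over GF(3).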